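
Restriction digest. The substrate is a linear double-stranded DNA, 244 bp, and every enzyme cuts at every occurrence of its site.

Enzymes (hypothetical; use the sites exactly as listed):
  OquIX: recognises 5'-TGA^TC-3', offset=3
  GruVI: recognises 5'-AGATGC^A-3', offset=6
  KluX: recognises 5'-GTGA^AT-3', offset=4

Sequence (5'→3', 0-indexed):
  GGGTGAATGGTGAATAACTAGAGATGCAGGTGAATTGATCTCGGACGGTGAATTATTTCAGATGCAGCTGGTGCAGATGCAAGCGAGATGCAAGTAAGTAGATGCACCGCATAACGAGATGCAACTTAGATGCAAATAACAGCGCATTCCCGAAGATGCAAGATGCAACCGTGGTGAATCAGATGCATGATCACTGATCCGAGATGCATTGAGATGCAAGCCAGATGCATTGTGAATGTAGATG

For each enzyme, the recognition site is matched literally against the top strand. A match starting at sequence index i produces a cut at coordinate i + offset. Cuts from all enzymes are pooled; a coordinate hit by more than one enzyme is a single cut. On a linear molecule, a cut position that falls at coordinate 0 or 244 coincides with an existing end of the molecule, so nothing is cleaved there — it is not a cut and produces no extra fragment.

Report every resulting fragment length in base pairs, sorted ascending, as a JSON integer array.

Site scan:
  OquIX (TGATC, off=3): starts [35, 187, 194] → cuts [38, 190, 197]
  GruVI (AGATGCA, off=6): starts [21, 59, 74, 85, 99, 116, 127, 153, 160, 180, 201, 211, 222] → cuts [27, 65, 80, 91, 105, 122, 133, 159, 166, 186, 207, 217, 228]
  KluX (GTGAAT, off=4): starts [2, 9, 29, 47, 173, 231] → cuts [6, 13, 33, 51, 177, 235]

All cut coordinates (distinct, sorted): [6, 13, 27, 33, 38, 51, 65, 80, 91, 105, 122, 133, 159, 166, 177, 186, 190, 197, 207, 217, 228, 235]

Fragments:
  [0,6): 6 bp
  [6,13): 7 bp
  [13,27): 14 bp
  [27,33): 6 bp
  [33,38): 5 bp
  [38,51): 13 bp
  [51,65): 14 bp
  [65,80): 15 bp
  [80,91): 11 bp
  [91,105): 14 bp
  [105,122): 17 bp
  [122,133): 11 bp
  [133,159): 26 bp
  [159,166): 7 bp
  [166,177): 11 bp
  [177,186): 9 bp
  [186,190): 4 bp
  [190,197): 7 bp
  [197,207): 10 bp
  [207,217): 10 bp
  [217,228): 11 bp
  [228,235): 7 bp
  [235,244): 9 bp

[4,5,6,6,7,7,7,7,9,9,10,10,11,11,11,11,13,14,14,14,15,17,26]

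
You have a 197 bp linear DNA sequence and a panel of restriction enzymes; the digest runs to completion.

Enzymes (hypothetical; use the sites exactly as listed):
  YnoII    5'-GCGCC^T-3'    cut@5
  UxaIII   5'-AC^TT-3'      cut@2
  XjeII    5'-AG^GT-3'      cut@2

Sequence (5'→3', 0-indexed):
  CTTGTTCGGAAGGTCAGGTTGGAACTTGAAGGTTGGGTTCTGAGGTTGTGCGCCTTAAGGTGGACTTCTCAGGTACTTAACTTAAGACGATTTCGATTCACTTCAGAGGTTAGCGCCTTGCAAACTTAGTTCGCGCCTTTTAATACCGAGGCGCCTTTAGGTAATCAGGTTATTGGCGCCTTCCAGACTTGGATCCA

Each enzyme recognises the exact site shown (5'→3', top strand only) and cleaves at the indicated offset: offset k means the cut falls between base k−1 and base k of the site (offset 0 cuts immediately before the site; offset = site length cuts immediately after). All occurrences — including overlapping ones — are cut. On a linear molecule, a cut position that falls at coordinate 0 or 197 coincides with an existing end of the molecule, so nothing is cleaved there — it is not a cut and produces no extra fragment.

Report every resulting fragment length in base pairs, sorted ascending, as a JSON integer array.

Scan for sites:
  YnoII GCGCCT/5: at [49, 112, 132, 150, 175] ⇒ [54, 117, 137, 155, 180]
  UxaIII ACTT/2: at [23, 63, 74, 79, 99, 123, 186] ⇒ [25, 65, 76, 81, 101, 125, 188]
  XjeII AGGT/2: at [10, 15, 29, 42, 57, 70, 106, 158, 166] ⇒ [12, 17, 31, 44, 59, 72, 108, 160, 168]

All cut coordinates (distinct, sorted): [12, 17, 25, 31, 44, 54, 59, 65, 72, 76, 81, 101, 108, 117, 125, 137, 155, 160, 168, 180, 188]

Fragments:
  [0,12): 12 bp
  [12,17): 5 bp
  [17,25): 8 bp
  [25,31): 6 bp
  [31,44): 13 bp
  [44,54): 10 bp
  [54,59): 5 bp
  [59,65): 6 bp
  [65,72): 7 bp
  [72,76): 4 bp
  [76,81): 5 bp
  [81,101): 20 bp
  [101,108): 7 bp
  [108,117): 9 bp
  [117,125): 8 bp
  [125,137): 12 bp
  [137,155): 18 bp
  [155,160): 5 bp
  [160,168): 8 bp
  [168,180): 12 bp
  [180,188): 8 bp
  [188,197): 9 bp

[4,5,5,5,5,6,6,7,7,8,8,8,8,9,9,10,12,12,12,13,18,20]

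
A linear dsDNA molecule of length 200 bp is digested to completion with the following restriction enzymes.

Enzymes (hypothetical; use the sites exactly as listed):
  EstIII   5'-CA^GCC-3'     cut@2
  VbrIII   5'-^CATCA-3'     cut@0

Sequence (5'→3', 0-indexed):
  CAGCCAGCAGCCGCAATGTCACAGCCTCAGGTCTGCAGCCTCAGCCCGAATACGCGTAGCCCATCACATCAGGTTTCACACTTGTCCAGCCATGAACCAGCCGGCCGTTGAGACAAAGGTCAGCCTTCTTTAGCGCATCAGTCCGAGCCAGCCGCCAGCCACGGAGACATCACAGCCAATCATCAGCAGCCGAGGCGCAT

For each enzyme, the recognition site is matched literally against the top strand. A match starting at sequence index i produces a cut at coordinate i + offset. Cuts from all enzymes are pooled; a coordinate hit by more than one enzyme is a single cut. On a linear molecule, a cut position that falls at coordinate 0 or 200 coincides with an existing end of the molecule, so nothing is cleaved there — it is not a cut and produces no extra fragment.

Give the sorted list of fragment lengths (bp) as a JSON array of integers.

Scan for sites:
  EstIII (CAGCC, off=2): starts [0, 7, 21, 35, 41, 86, 97, 120, 148, 155, 172, 186] → cuts [2, 9, 23, 37, 43, 88, 99, 122, 150, 157, 174, 188]
  VbrIII (CATCA, off=0): starts [61, 66, 135, 167, 180] → cuts [61, 66, 135, 167, 180]

Pooled cuts: [2, 9, 23, 37, 43, 61, 66, 88, 99, 122, 135, 150, 157, 167, 174, 180, 188]

Fragments:
  [0,2): 2 bp
  [2,9): 7 bp
  [9,23): 14 bp
  [23,37): 14 bp
  [37,43): 6 bp
  [43,61): 18 bp
  [61,66): 5 bp
  [66,88): 22 bp
  [88,99): 11 bp
  [99,122): 23 bp
  [122,135): 13 bp
  [135,150): 15 bp
  [150,157): 7 bp
  [157,167): 10 bp
  [167,174): 7 bp
  [174,180): 6 bp
  [180,188): 8 bp
  [188,200): 12 bp

[2,5,6,6,7,7,7,8,10,11,12,13,14,14,15,18,22,23]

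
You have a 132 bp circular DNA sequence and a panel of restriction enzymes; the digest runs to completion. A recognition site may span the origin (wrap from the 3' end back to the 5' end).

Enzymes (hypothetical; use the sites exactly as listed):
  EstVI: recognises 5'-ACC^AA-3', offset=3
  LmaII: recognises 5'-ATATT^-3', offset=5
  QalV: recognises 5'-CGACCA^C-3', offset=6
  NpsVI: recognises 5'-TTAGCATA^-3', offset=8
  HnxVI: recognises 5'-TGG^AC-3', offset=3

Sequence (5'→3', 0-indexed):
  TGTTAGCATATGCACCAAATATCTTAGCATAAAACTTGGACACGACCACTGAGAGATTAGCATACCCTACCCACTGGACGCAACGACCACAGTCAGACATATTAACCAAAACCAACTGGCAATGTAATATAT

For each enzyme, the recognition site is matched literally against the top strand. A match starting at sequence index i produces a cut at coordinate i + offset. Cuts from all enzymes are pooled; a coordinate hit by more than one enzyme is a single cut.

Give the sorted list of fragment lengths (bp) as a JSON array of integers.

Per-enzyme occurrences:
  EstVI (ACCAA, off=3): starts [13, 104, 110] → cuts [16, 107, 113]
  LmaII (ATATT, off=5): starts [98, 128] → cuts [1, 103]
  QalV (CGACCAC, off=6): starts [42, 83] → cuts [48, 89]
  NpsVI (TTAGCATA, off=8): starts [2, 23, 56] → cuts [10, 31, 64]
  HnxVI (TGGAC, off=3): starts [36, 74] → cuts [39, 77]

All cut coordinates (distinct, sorted): [1, 10, 16, 31, 39, 48, 64, 77, 89, 103, 107, 113]

Fragment lengths:
  1→10: 9 bp
  10→16: 6 bp
  16→31: 15 bp
  31→39: 8 bp
  39→48: 9 bp
  48→64: 16 bp
  64→77: 13 bp
  77→89: 12 bp
  89→103: 14 bp
  103→107: 4 bp
  107→113: 6 bp
  113→1 (wrap): 132-113+1 = 20 bp

[4,6,6,8,9,9,12,13,14,15,16,20]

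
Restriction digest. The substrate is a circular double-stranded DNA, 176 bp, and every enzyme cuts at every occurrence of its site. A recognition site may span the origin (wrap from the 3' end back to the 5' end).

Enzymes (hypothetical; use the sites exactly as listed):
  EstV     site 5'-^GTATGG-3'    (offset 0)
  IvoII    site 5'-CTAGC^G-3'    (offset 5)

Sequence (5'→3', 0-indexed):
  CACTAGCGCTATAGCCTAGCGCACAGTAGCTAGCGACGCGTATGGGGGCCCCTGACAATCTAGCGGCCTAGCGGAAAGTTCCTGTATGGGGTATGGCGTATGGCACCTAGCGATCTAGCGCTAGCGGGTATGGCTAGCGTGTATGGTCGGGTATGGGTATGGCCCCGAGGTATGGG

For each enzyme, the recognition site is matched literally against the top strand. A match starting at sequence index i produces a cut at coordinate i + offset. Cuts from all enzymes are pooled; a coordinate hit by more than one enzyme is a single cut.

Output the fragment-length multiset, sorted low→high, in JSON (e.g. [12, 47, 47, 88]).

[2,2,5,6,6,7,7,8,8,10,11,11,13,13,14,14,14,25]

Scan for sites:
  EstV GTATGG/0: at [39, 83, 90, 97, 127, 140, 150, 156, 169] ⇒ [39, 83, 90, 97, 127, 140, 150, 156, 169]
  IvoII CTAGCG/5: at [2, 15, 29, 59, 67, 106, 114, 120, 133] ⇒ [7, 20, 34, 64, 72, 111, 119, 125, 138]

All cut coordinates (distinct, sorted): [7, 20, 34, 39, 64, 72, 83, 90, 97, 111, 119, 125, 127, 138, 140, 150, 156, 169]

Fragments:
  7→20: 13 bp
  20→34: 14 bp
  34→39: 5 bp
  39→64: 25 bp
  64→72: 8 bp
  72→83: 11 bp
  83→90: 7 bp
  90→97: 7 bp
  97→111: 14 bp
  111→119: 8 bp
  119→125: 6 bp
  125→127: 2 bp
  127→138: 11 bp
  138→140: 2 bp
  140→150: 10 bp
  150→156: 6 bp
  156→169: 13 bp
  169→7 (wrap): 176-169+7 = 14 bp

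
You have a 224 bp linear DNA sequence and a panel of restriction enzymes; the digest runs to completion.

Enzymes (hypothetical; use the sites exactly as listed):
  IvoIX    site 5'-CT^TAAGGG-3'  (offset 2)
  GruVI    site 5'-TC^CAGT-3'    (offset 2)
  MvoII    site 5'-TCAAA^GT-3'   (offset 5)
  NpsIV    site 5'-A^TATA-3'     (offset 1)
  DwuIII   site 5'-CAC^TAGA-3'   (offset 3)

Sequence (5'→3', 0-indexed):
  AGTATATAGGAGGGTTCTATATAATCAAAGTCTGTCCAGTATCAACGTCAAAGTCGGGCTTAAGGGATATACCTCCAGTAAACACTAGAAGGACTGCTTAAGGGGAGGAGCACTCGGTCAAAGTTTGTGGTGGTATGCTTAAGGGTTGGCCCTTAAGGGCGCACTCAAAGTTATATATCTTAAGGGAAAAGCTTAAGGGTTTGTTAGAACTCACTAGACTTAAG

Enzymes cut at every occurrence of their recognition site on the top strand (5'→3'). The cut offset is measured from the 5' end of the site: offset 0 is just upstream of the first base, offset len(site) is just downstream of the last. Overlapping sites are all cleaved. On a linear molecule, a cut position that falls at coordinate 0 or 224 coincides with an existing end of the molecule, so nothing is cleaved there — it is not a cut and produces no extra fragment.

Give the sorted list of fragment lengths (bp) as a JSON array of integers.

Site scan:
  IvoIX (CTTAAGGG, off=2): starts [58, 96, 137, 151, 178, 191] → cuts [60, 98, 139, 153, 180, 193]
  GruVI (TCCAGT, off=2): starts [34, 73] → cuts [36, 75]
  MvoII (TCAAAGT, off=5): starts [24, 47, 117, 164] → cuts [29, 52, 122, 169]
  NpsIV (ATATA, off=1): starts [3, 18, 66, 172] → cuts [4, 19, 67, 173]
  DwuIII (CACTAGA, off=3): starts [82, 211] → cuts [85, 214]

All cut coordinates (distinct, sorted): [4, 19, 29, 36, 52, 60, 67, 75, 85, 98, 122, 139, 153, 169, 173, 180, 193, 214]

Fragments:
  [0,4): 4 bp
  [4,19): 15 bp
  [19,29): 10 bp
  [29,36): 7 bp
  [36,52): 16 bp
  [52,60): 8 bp
  [60,67): 7 bp
  [67,75): 8 bp
  [75,85): 10 bp
  [85,98): 13 bp
  [98,122): 24 bp
  [122,139): 17 bp
  [139,153): 14 bp
  [153,169): 16 bp
  [169,173): 4 bp
  [173,180): 7 bp
  [180,193): 13 bp
  [193,214): 21 bp
  [214,224): 10 bp

[4,4,7,7,7,8,8,10,10,10,13,13,14,15,16,16,17,21,24]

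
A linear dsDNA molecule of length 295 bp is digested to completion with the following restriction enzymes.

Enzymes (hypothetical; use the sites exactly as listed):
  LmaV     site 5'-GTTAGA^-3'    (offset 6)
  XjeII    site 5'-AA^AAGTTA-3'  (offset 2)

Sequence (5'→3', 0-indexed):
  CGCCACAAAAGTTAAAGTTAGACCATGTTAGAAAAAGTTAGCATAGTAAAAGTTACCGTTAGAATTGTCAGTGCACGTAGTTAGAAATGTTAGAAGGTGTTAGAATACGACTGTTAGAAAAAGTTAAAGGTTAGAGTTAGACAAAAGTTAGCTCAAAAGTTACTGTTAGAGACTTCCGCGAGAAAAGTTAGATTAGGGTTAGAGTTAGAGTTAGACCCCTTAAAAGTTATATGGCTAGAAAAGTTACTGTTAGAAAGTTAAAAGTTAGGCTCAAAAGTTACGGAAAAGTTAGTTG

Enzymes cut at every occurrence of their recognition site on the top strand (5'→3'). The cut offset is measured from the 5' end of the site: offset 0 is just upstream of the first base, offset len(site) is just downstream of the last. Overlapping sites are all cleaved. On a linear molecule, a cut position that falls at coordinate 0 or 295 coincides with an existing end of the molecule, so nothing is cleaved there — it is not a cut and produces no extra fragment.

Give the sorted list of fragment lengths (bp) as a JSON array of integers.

Scan for sites:
  LmaV (GTTAGA, off=6): starts [16, 26, 57, 79, 88, 98, 112, 129, 135, 164, 186, 197, 203, 209, 248] → cuts [22, 32, 63, 85, 94, 104, 118, 135, 141, 170, 192, 203, 209, 215, 254]
  XjeII (AAAAGTTA, off=2): starts [6, 32, 47, 118, 142, 154, 182, 221, 238, 259, 272, 283] → cuts [8, 34, 49, 120, 144, 156, 184, 223, 240, 261, 274, 285]

Pooled cuts: [8, 22, 32, 34, 49, 63, 85, 94, 104, 118, 120, 135, 141, 144, 156, 170, 184, 192, 203, 209, 215, 223, 240, 254, 261, 274, 285]

Fragments:
  [0,8): 8 bp
  [8,22): 14 bp
  [22,32): 10 bp
  [32,34): 2 bp
  [34,49): 15 bp
  [49,63): 14 bp
  [63,85): 22 bp
  [85,94): 9 bp
  [94,104): 10 bp
  [104,118): 14 bp
  [118,120): 2 bp
  [120,135): 15 bp
  [135,141): 6 bp
  [141,144): 3 bp
  [144,156): 12 bp
  [156,170): 14 bp
  [170,184): 14 bp
  [184,192): 8 bp
  [192,203): 11 bp
  [203,209): 6 bp
  [209,215): 6 bp
  [215,223): 8 bp
  [223,240): 17 bp
  [240,254): 14 bp
  [254,261): 7 bp
  [261,274): 13 bp
  [274,285): 11 bp
  [285,295): 10 bp

[2,2,3,6,6,6,7,8,8,8,9,10,10,10,11,11,12,13,14,14,14,14,14,14,15,15,17,22]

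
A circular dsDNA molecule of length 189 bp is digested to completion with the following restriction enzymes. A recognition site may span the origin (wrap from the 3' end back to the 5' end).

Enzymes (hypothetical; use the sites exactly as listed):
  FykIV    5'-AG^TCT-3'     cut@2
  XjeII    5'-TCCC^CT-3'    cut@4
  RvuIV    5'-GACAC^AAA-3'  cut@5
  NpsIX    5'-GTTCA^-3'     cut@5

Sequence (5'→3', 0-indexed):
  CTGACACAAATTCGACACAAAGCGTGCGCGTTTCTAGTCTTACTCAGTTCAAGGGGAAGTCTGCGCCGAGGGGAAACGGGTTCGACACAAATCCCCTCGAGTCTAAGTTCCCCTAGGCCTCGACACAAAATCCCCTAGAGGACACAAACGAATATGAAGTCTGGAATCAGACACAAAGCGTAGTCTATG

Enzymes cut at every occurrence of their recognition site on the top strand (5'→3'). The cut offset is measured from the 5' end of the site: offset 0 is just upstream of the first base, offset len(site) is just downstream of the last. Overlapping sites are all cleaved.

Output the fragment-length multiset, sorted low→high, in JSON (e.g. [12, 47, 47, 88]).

[6,7,8,8,9,11,11,11,13,14,14,14,15,19,29]

Per-enzyme occurrences:
  FykIV AGTCT/2: at [35, 57, 99, 157, 181] ⇒ [37, 59, 101, 159, 183]
  XjeII TCCCCT/4: at [91, 108, 130] ⇒ [95, 112, 134]
  RvuIV GACACAAA/5: at [2, 13, 83, 121, 140, 169] ⇒ [7, 18, 88, 126, 145, 174]
  NpsIX GTTCA/5: at [46] ⇒ [51]

All cut coordinates (distinct, sorted): [7, 18, 37, 51, 59, 88, 95, 101, 112, 126, 134, 145, 159, 174, 183]

Fragment lengths:
  7→18: 11 bp
  18→37: 19 bp
  37→51: 14 bp
  51→59: 8 bp
  59→88: 29 bp
  88→95: 7 bp
  95→101: 6 bp
  101→112: 11 bp
  112→126: 14 bp
  126→134: 8 bp
  134→145: 11 bp
  145→159: 14 bp
  159→174: 15 bp
  174→183: 9 bp
  183→7 (wrap): 189-183+7 = 13 bp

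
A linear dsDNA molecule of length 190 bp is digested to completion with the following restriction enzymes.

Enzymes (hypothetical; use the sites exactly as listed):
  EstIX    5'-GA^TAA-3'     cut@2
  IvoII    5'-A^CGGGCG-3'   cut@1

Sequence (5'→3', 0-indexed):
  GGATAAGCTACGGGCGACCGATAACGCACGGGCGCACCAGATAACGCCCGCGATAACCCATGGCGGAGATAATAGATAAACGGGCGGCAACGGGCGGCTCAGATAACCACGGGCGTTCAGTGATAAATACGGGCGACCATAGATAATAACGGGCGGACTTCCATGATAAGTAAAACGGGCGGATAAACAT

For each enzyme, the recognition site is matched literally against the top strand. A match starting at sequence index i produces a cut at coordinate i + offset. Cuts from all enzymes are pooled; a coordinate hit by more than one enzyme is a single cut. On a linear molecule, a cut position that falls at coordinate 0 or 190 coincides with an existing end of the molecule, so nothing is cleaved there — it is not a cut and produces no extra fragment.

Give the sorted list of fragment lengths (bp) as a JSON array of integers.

Scan for sites:
  EstIX GATAA/2: at [1, 19, 39, 51, 67, 74, 101, 121, 141, 164, 181] ⇒ [3, 21, 41, 53, 69, 76, 103, 123, 143, 166, 183]
  IvoII ACGGGCG/1: at [9, 27, 79, 89, 108, 128, 148, 174] ⇒ [10, 28, 80, 90, 109, 129, 149, 175]

Pooled cuts: [3, 10, 21, 28, 41, 53, 69, 76, 80, 90, 103, 109, 123, 129, 143, 149, 166, 175, 183]

Fragment lengths:
  [0,3): 3 bp
  [3,10): 7 bp
  [10,21): 11 bp
  [21,28): 7 bp
  [28,41): 13 bp
  [41,53): 12 bp
  [53,69): 16 bp
  [69,76): 7 bp
  [76,80): 4 bp
  [80,90): 10 bp
  [90,103): 13 bp
  [103,109): 6 bp
  [109,123): 14 bp
  [123,129): 6 bp
  [129,143): 14 bp
  [143,149): 6 bp
  [149,166): 17 bp
  [166,175): 9 bp
  [175,183): 8 bp
  [183,190): 7 bp

[3,4,6,6,6,7,7,7,7,8,9,10,11,12,13,13,14,14,16,17]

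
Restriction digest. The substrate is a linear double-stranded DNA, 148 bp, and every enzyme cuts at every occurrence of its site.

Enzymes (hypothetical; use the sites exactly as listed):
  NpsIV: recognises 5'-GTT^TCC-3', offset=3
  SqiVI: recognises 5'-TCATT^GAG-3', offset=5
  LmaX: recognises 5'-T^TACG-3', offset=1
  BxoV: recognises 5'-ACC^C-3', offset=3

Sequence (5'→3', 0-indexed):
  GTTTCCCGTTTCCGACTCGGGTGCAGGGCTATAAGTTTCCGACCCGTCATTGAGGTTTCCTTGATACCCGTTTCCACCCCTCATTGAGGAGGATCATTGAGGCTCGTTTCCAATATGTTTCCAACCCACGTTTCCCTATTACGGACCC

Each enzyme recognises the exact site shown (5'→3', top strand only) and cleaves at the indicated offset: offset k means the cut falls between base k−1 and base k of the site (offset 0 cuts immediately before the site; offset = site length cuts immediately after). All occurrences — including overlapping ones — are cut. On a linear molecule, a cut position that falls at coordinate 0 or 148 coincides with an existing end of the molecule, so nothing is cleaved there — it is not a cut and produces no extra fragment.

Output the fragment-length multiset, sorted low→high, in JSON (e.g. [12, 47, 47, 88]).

[1,3,4,6,6,6,7,7,7,7,7,7,8,10,11,11,13,27]

Site scan:
  NpsIV (GTTTCC, off=3): starts [0, 7, 34, 54, 69, 105, 116, 129] → cuts [3, 10, 37, 57, 72, 108, 119, 132]
  SqiVI (TCATTGAG, off=5): starts [46, 80, 93] → cuts [51, 85, 98]
  LmaX (TTACG, off=1): starts [138] → cuts [139]
  BxoV (ACCC, off=3): starts [41, 65, 75, 123, 144] → cuts [44, 68, 78, 126, 147]

All cut coordinates (distinct, sorted): [3, 10, 37, 44, 51, 57, 68, 72, 78, 85, 98, 108, 119, 126, 132, 139, 147]

Fragments:
  [0,3): 3 bp
  [3,10): 7 bp
  [10,37): 27 bp
  [37,44): 7 bp
  [44,51): 7 bp
  [51,57): 6 bp
  [57,68): 11 bp
  [68,72): 4 bp
  [72,78): 6 bp
  [78,85): 7 bp
  [85,98): 13 bp
  [98,108): 10 bp
  [108,119): 11 bp
  [119,126): 7 bp
  [126,132): 6 bp
  [132,139): 7 bp
  [139,147): 8 bp
  [147,148): 1 bp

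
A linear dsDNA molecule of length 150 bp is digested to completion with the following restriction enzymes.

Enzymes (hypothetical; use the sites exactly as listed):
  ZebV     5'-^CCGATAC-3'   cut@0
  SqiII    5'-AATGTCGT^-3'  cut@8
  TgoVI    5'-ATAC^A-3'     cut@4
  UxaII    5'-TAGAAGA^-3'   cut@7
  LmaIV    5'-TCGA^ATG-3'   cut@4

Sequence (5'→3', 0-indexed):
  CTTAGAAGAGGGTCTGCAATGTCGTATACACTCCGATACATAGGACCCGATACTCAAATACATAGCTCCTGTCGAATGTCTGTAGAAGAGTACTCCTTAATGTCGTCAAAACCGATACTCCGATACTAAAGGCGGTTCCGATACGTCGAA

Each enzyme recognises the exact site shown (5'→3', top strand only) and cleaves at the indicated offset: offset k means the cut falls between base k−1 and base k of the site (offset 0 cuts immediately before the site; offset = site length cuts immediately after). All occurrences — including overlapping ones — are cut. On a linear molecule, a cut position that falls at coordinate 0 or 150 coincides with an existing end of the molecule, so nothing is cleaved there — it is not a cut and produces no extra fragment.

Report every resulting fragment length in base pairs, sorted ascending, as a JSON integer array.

Scan for sites:
  ZebV CCGATAC/0: at [32, 46, 111, 119, 137] ⇒ [32, 46, 111, 119, 137]
  SqiII AATGTCGT/8: at [17, 98] ⇒ [25, 106]
  TgoVI ATACA/4: at [25, 35, 57] ⇒ [29, 39, 61]
  UxaII TAGAAGA/7: at [2, 82] ⇒ [9, 89]
  LmaIV TCGAATG/4: at [71] ⇒ [75]

Pooled cuts: [9, 25, 29, 32, 39, 46, 61, 75, 89, 106, 111, 119, 137]

Fragments:
  [0,9): 9 bp
  [9,25): 16 bp
  [25,29): 4 bp
  [29,32): 3 bp
  [32,39): 7 bp
  [39,46): 7 bp
  [46,61): 15 bp
  [61,75): 14 bp
  [75,89): 14 bp
  [89,106): 17 bp
  [106,111): 5 bp
  [111,119): 8 bp
  [119,137): 18 bp
  [137,150): 13 bp

[3,4,5,7,7,8,9,13,14,14,15,16,17,18]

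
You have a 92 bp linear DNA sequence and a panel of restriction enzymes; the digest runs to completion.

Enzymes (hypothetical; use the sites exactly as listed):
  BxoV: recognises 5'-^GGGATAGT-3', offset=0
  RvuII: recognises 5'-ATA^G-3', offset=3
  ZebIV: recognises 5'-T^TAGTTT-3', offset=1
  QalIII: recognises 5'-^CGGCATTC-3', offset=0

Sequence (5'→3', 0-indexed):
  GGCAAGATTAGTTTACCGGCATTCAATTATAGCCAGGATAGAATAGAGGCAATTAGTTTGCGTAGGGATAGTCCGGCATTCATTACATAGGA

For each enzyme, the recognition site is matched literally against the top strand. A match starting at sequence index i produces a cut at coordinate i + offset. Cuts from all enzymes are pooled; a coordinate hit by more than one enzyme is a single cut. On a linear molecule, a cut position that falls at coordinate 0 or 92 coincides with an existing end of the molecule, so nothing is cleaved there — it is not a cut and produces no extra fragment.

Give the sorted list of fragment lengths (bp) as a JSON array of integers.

Per-enzyme occurrences:
  BxoV GGGATAGT/0: at [64] ⇒ [64]
  RvuII ATAG/3: at [28, 37, 42, 67, 86] ⇒ [31, 40, 45, 70, 89]
  ZebIV TTAGTTT/1: at [7, 52] ⇒ [8, 53]
  QalIII CGGCATTC/0: at [16, 73] ⇒ [16, 73]

Pooled cuts: [8, 16, 31, 40, 45, 53, 64, 70, 73, 89]

Fragment lengths:
  [0,8): 8 bp
  [8,16): 8 bp
  [16,31): 15 bp
  [31,40): 9 bp
  [40,45): 5 bp
  [45,53): 8 bp
  [53,64): 11 bp
  [64,70): 6 bp
  [70,73): 3 bp
  [73,89): 16 bp
  [89,92): 3 bp

[3,3,5,6,8,8,8,9,11,15,16]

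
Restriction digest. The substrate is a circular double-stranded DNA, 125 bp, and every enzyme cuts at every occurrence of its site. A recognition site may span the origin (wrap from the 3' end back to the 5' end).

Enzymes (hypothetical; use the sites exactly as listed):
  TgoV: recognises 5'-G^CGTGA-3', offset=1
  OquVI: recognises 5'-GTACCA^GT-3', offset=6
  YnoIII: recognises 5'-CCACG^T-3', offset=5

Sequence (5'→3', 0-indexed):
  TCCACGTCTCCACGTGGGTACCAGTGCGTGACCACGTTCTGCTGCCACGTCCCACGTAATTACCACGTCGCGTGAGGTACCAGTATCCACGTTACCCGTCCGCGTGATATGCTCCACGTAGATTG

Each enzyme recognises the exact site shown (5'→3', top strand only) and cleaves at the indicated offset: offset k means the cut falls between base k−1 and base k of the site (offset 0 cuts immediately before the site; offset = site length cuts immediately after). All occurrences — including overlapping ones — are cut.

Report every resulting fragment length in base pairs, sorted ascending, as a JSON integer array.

[3,3,7,8,9,9,10,11,11,12,13,13,16]

Per-enzyme occurrences:
  TgoV GCGTGA/1: at [25, 69, 101] ⇒ [26, 70, 102]
  OquVI GTACCAGT/6: at [17, 76] ⇒ [23, 82]
  YnoIII CCACGT/5: at [1, 9, 31, 44, 51, 62, 86, 113] ⇒ [6, 14, 36, 49, 56, 67, 91, 118]

Pooled cuts: [6, 14, 23, 26, 36, 49, 56, 67, 70, 82, 91, 102, 118]

Fragment lengths:
  6→14: 8 bp
  14→23: 9 bp
  23→26: 3 bp
  26→36: 10 bp
  36→49: 13 bp
  49→56: 7 bp
  56→67: 11 bp
  67→70: 3 bp
  70→82: 12 bp
  82→91: 9 bp
  91→102: 11 bp
  102→118: 16 bp
  118→6 (wrap): 125-118+6 = 13 bp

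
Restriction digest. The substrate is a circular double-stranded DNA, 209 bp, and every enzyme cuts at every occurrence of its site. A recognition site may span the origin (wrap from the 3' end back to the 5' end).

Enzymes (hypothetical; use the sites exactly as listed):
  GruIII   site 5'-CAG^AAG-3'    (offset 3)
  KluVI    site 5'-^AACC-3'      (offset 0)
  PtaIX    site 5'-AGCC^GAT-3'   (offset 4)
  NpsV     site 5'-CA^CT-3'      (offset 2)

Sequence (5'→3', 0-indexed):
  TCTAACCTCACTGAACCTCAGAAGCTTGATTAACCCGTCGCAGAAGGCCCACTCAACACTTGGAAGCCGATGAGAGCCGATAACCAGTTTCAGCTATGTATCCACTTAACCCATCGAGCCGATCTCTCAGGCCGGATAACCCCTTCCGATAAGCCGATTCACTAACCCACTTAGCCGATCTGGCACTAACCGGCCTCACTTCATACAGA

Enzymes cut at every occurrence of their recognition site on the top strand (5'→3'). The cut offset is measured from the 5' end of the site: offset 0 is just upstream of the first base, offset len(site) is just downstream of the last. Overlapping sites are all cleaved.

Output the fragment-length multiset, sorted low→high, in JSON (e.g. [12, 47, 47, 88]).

[2,2,3,3,3,6,6,7,7,7,8,8,9,10,10,10,11,12,13,14,17,18,23]

Site scan:
  GruIII (CAGAAG, off=3): starts [18, 40] → cuts [21, 43]
  KluVI (AACC, off=0): starts [3, 13, 31, 81, 107, 137, 163, 187] → cuts [3, 13, 31, 81, 107, 137, 163, 187]
  PtaIX (AGCCGAT, off=4): starts [64, 74, 116, 151, 172] → cuts [68, 78, 120, 155, 176]
  NpsV (CACT, off=2): starts [8, 49, 56, 102, 159, 167, 183, 196] → cuts [10, 51, 58, 104, 161, 169, 185, 198]

All cut coordinates (distinct, sorted): [3, 10, 13, 21, 31, 43, 51, 58, 68, 78, 81, 104, 107, 120, 137, 155, 161, 163, 169, 176, 185, 187, 198]

Fragment lengths:
  3→10: 7 bp
  10→13: 3 bp
  13→21: 8 bp
  21→31: 10 bp
  31→43: 12 bp
  43→51: 8 bp
  51→58: 7 bp
  58→68: 10 bp
  68→78: 10 bp
  78→81: 3 bp
  81→104: 23 bp
  104→107: 3 bp
  107→120: 13 bp
  120→137: 17 bp
  137→155: 18 bp
  155→161: 6 bp
  161→163: 2 bp
  163→169: 6 bp
  169→176: 7 bp
  176→185: 9 bp
  185→187: 2 bp
  187→198: 11 bp
  198→3 (wrap): 209-198+3 = 14 bp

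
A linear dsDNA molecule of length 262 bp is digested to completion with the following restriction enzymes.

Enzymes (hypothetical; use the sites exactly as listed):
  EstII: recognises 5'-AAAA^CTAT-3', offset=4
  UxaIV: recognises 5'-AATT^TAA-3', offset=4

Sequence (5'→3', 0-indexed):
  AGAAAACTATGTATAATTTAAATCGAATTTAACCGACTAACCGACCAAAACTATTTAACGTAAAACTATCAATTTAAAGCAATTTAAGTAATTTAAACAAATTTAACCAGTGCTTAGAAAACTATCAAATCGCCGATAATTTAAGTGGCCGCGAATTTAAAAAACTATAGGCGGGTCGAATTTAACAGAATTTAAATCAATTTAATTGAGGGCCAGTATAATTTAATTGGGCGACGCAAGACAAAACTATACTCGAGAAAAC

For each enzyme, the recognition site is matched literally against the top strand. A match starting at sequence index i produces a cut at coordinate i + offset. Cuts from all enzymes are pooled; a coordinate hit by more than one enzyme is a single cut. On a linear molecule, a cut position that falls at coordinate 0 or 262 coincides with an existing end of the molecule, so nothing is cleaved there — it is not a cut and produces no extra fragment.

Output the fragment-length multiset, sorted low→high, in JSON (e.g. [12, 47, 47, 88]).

[6,7,9,9,10,10,10,10,11,12,15,16,16,18,18,20,21,21,23]

Site scan:
  EstII (AAAACTAT, off=4): starts [2, 46, 61, 117, 160, 242] → cuts [6, 50, 65, 121, 164, 246]
  UxaIV (AATTTAA, off=4): starts [14, 25, 70, 80, 89, 99, 137, 153, 178, 188, 198, 219] → cuts [18, 29, 74, 84, 93, 103, 141, 157, 182, 192, 202, 223]

All cut coordinates (distinct, sorted): [6, 18, 29, 50, 65, 74, 84, 93, 103, 121, 141, 157, 164, 182, 192, 202, 223, 246]

Fragments:
  [0,6): 6 bp
  [6,18): 12 bp
  [18,29): 11 bp
  [29,50): 21 bp
  [50,65): 15 bp
  [65,74): 9 bp
  [74,84): 10 bp
  [84,93): 9 bp
  [93,103): 10 bp
  [103,121): 18 bp
  [121,141): 20 bp
  [141,157): 16 bp
  [157,164): 7 bp
  [164,182): 18 bp
  [182,192): 10 bp
  [192,202): 10 bp
  [202,223): 21 bp
  [223,246): 23 bp
  [246,262): 16 bp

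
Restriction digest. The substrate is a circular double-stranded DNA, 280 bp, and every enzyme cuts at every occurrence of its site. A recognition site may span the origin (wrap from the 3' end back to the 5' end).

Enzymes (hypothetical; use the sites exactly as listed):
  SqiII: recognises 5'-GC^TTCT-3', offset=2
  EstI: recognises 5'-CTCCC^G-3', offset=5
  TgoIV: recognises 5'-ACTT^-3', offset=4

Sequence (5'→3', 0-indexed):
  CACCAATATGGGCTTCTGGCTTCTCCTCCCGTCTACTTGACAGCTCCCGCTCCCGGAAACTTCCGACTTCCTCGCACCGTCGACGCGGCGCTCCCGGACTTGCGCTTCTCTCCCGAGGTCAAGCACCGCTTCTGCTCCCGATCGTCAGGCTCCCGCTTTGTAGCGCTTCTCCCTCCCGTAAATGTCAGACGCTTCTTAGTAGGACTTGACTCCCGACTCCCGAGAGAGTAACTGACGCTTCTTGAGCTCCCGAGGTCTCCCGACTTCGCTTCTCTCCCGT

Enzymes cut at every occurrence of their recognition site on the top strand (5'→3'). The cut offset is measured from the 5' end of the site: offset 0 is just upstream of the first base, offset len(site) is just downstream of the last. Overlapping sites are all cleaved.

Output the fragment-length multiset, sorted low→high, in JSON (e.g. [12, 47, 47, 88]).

[3,4,5,6,6,7,7,7,7,8,8,9,9,10,10,10,10,11,12,13,15,15,15,15,15,17,26]

Per-enzyme occurrences:
  SqiII (GCTTCT, off=2): starts [11, 18, 103, 127, 164, 190, 236, 267] → cuts [13, 20, 105, 129, 166, 192, 238, 269]
  EstI (CTCCCG, off=5): starts [25, 43, 49, 90, 109, 134, 149, 172, 209, 216, 246, 256, 273] → cuts [30, 48, 54, 95, 114, 139, 154, 177, 214, 221, 251, 261, 278]
  TgoIV (ACTT, off=4): starts [34, 58, 65, 97, 203, 262] → cuts [38, 62, 69, 101, 207, 266]

All cut coordinates (distinct, sorted): [13, 20, 30, 38, 48, 54, 62, 69, 95, 101, 105, 114, 129, 139, 154, 166, 177, 192, 207, 214, 221, 238, 251, 261, 266, 269, 278]

Fragments:
  13→20: 7 bp
  20→30: 10 bp
  30→38: 8 bp
  38→48: 10 bp
  48→54: 6 bp
  54→62: 8 bp
  62→69: 7 bp
  69→95: 26 bp
  95→101: 6 bp
  101→105: 4 bp
  105→114: 9 bp
  114→129: 15 bp
  129→139: 10 bp
  139→154: 15 bp
  154→166: 12 bp
  166→177: 11 bp
  177→192: 15 bp
  192→207: 15 bp
  207→214: 7 bp
  214→221: 7 bp
  221→238: 17 bp
  238→251: 13 bp
  251→261: 10 bp
  261→266: 5 bp
  266→269: 3 bp
  269→278: 9 bp
  278→13 (wrap): 280-278+13 = 15 bp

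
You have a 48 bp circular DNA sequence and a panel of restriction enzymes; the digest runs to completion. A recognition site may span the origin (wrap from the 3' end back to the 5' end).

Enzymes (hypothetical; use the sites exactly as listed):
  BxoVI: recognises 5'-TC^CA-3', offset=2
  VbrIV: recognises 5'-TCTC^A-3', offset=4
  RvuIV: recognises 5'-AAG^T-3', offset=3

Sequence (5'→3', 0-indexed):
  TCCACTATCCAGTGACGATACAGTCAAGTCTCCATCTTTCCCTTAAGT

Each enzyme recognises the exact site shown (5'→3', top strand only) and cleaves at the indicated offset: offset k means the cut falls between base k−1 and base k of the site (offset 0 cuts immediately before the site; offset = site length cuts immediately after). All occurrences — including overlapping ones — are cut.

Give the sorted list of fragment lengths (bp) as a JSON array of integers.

Site scan:
  BxoVI (TCCA, off=2): starts [0, 7, 30] → cuts [2, 9, 32]
  VbrIV (TCTCA, off=4): no sites
  RvuIV (AAGT, off=3): starts [25, 44] → cuts [28, 47]

All cut coordinates (distinct, sorted): [2, 9, 28, 32, 47]

Fragment lengths:
  2→9: 7 bp
  9→28: 19 bp
  28→32: 4 bp
  32→47: 15 bp
  47→2 (wrap): 48-47+2 = 3 bp

[3,4,7,15,19]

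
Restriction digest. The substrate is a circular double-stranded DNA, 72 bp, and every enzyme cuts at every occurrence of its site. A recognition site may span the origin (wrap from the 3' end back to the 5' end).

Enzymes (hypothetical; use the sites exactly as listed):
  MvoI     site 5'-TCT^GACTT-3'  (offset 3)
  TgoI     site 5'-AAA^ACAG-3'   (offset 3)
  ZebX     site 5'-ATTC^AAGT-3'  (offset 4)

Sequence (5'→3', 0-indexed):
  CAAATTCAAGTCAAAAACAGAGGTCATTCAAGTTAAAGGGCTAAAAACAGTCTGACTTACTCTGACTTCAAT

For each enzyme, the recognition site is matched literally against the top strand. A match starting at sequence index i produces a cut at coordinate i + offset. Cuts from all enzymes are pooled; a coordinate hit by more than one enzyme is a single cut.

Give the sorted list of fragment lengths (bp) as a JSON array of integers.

Scan for sites:
  MvoI TCTGACTT/3: at [50, 60] ⇒ [53, 63]
  TgoI AAAACAG/3: at [13, 43] ⇒ [16, 46]
  ZebX ATTCAAGT/4: at [3, 25] ⇒ [7, 29]

Pooled cuts: [7, 16, 29, 46, 53, 63]

Fragments:
  7→16: 9 bp
  16→29: 13 bp
  29→46: 17 bp
  46→53: 7 bp
  53→63: 10 bp
  63→7 (wrap): 72-63+7 = 16 bp

[7,9,10,13,16,17]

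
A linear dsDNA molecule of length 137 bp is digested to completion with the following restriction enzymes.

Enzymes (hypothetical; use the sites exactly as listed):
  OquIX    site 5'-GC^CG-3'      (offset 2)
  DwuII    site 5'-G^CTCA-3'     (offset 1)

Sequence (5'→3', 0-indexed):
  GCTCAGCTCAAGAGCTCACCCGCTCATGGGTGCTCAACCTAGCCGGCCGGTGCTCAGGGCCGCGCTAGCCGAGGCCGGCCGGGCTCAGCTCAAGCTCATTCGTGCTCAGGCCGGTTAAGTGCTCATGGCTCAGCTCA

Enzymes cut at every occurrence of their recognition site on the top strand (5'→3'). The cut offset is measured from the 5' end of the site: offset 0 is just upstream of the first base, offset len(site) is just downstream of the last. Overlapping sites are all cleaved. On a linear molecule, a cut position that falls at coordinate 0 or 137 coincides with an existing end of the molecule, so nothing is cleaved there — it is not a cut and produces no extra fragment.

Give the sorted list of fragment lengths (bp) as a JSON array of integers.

Site scan:
  OquIX GCCG/2: at [41, 45, 58, 67, 73, 77, 109] ⇒ [43, 47, 60, 69, 75, 79, 111]
  DwuII GCTCA/1: at [0, 5, 13, 21, 31, 51, 82, 87, 93, 103, 120, 127, 132] ⇒ [1, 6, 14, 22, 32, 52, 83, 88, 94, 104, 121, 128, 133]

All cut coordinates (distinct, sorted): [1, 6, 14, 22, 32, 43, 47, 52, 60, 69, 75, 79, 83, 88, 94, 104, 111, 121, 128, 133]

Fragments:
  [0,1): 1 bp
  [1,6): 5 bp
  [6,14): 8 bp
  [14,22): 8 bp
  [22,32): 10 bp
  [32,43): 11 bp
  [43,47): 4 bp
  [47,52): 5 bp
  [52,60): 8 bp
  [60,69): 9 bp
  [69,75): 6 bp
  [75,79): 4 bp
  [79,83): 4 bp
  [83,88): 5 bp
  [88,94): 6 bp
  [94,104): 10 bp
  [104,111): 7 bp
  [111,121): 10 bp
  [121,128): 7 bp
  [128,133): 5 bp
  [133,137): 4 bp

[1,4,4,4,4,5,5,5,5,6,6,7,7,8,8,8,9,10,10,10,11]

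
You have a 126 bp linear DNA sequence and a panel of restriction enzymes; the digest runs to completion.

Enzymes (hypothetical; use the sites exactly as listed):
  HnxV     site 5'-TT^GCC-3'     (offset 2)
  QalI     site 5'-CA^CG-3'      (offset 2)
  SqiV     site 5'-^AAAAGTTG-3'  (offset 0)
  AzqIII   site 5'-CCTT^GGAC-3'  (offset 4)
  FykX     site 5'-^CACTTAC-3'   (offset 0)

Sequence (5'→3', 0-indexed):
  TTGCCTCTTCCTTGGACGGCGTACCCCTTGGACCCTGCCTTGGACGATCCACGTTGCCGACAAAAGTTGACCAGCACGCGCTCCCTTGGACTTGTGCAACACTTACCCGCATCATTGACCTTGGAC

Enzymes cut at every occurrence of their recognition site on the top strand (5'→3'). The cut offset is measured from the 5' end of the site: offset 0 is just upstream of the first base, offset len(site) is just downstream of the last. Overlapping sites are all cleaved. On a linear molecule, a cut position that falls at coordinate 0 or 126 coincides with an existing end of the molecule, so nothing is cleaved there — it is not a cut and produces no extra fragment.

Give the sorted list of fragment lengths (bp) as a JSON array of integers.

[2,4,4,6,10,11,11,12,12,15,16,23]

Site scan:
  HnxV (TTGCC, off=2): starts [0, 53] → cuts [2, 55]
  QalI (CACG, off=2): starts [49, 74] → cuts [51, 76]
  SqiV (AAAAGTTG, off=0): starts [61] → cuts [61]
  AzqIII (CCTTGGAC, off=4): starts [9, 25, 37, 83, 118] → cuts [13, 29, 41, 87, 122]
  FykX (CACTTAC, off=0): starts [99] → cuts [99]

All cut coordinates (distinct, sorted): [2, 13, 29, 41, 51, 55, 61, 76, 87, 99, 122]

Fragments:
  [0,2): 2 bp
  [2,13): 11 bp
  [13,29): 16 bp
  [29,41): 12 bp
  [41,51): 10 bp
  [51,55): 4 bp
  [55,61): 6 bp
  [61,76): 15 bp
  [76,87): 11 bp
  [87,99): 12 bp
  [99,122): 23 bp
  [122,126): 4 bp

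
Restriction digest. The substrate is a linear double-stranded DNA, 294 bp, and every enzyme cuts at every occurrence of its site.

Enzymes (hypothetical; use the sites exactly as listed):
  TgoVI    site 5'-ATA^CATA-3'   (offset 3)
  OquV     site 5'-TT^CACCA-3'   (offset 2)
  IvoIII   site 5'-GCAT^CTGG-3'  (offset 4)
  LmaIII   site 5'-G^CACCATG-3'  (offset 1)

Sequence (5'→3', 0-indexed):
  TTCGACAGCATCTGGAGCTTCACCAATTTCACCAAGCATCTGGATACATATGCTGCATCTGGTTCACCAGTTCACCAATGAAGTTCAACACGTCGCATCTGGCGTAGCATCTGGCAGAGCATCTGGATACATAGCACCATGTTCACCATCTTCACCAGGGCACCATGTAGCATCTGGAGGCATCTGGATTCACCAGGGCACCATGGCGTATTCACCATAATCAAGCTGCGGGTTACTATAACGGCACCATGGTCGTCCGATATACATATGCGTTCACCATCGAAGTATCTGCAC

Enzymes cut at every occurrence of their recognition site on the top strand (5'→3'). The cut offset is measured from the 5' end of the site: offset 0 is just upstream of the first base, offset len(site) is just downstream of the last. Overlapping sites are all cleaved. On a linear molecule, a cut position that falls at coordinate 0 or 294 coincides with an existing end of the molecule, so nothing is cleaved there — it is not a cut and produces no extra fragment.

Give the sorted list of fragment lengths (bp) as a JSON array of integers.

[5,6,7,7,7,8,8,8,9,9,9,9,10,10,10,11,12,12,12,13,14,20,20,26,32]

Per-enzyme occurrences:
  TgoVI ATACATA/3: at [43, 126, 261] ⇒ [46, 129, 264]
  OquV TTCACCA/2: at [18, 27, 62, 70, 141, 150, 188, 210, 272] ⇒ [20, 29, 64, 72, 143, 152, 190, 212, 274]
  IvoIII GCATCTGG/4: at [7, 35, 54, 94, 106, 118, 169, 179] ⇒ [11, 39, 58, 98, 110, 122, 173, 183]
  LmaIII GCACCATG/1: at [133, 159, 197, 243] ⇒ [134, 160, 198, 244]

Pooled cuts: [11, 20, 29, 39, 46, 58, 64, 72, 98, 110, 122, 129, 134, 143, 152, 160, 173, 183, 190, 198, 212, 244, 264, 274]

Fragment lengths:
  [0,11): 11 bp
  [11,20): 9 bp
  [20,29): 9 bp
  [29,39): 10 bp
  [39,46): 7 bp
  [46,58): 12 bp
  [58,64): 6 bp
  [64,72): 8 bp
  [72,98): 26 bp
  [98,110): 12 bp
  [110,122): 12 bp
  [122,129): 7 bp
  [129,134): 5 bp
  [134,143): 9 bp
  [143,152): 9 bp
  [152,160): 8 bp
  [160,173): 13 bp
  [173,183): 10 bp
  [183,190): 7 bp
  [190,198): 8 bp
  [198,212): 14 bp
  [212,244): 32 bp
  [244,264): 20 bp
  [264,274): 10 bp
  [274,294): 20 bp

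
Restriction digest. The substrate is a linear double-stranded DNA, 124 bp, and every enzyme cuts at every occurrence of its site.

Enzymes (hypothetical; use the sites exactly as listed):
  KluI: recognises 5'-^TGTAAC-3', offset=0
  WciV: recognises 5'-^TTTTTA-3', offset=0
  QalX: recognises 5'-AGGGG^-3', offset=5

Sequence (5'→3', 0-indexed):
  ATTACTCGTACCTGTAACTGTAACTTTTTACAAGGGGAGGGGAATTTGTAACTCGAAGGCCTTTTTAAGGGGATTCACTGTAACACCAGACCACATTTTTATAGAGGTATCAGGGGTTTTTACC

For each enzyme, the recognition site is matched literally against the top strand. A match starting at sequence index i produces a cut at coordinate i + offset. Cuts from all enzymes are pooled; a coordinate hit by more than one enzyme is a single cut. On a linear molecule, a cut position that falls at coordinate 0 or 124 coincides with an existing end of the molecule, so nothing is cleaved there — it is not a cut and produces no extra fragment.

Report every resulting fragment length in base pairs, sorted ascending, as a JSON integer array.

[4,5,6,6,6,8,11,12,13,15,17,21]

Scan for sites:
  KluI TGTAAC/0: at [12, 18, 46, 78] ⇒ [12, 18, 46, 78]
  WciV TTTTTA/0: at [24, 61, 95, 116] ⇒ [24, 61, 95, 116]
  QalX AGGGG/5: at [32, 37, 67, 111] ⇒ [37, 42, 72, 116]

All cut coordinates (distinct, sorted): [12, 18, 24, 37, 42, 46, 61, 72, 78, 95, 116]

Fragments:
  [0,12): 12 bp
  [12,18): 6 bp
  [18,24): 6 bp
  [24,37): 13 bp
  [37,42): 5 bp
  [42,46): 4 bp
  [46,61): 15 bp
  [61,72): 11 bp
  [72,78): 6 bp
  [78,95): 17 bp
  [95,116): 21 bp
  [116,124): 8 bp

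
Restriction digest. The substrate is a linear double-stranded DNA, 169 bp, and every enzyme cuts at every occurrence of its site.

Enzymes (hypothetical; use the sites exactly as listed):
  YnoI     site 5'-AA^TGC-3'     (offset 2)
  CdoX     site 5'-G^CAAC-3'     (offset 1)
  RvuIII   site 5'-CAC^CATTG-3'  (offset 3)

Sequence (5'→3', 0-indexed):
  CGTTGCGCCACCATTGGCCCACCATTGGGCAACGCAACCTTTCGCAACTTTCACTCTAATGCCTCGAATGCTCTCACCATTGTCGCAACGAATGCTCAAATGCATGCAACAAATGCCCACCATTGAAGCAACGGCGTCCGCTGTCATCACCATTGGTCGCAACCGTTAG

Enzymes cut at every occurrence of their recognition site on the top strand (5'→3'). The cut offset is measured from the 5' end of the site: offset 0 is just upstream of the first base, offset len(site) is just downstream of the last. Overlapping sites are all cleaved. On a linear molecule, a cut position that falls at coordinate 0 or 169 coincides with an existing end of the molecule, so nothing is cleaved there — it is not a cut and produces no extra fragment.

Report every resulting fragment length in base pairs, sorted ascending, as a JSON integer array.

Scan for sites:
  YnoI AATGC/2: at [57, 66, 90, 98, 111] ⇒ [59, 68, 92, 100, 113]
  CdoX GCAAC/1: at [28, 33, 43, 84, 105, 127, 158] ⇒ [29, 34, 44, 85, 106, 128, 159]
  RvuIII CACCATTG/3: at [8, 19, 74, 117, 147] ⇒ [11, 22, 77, 120, 150]

All cut coordinates (distinct, sorted): [11, 22, 29, 34, 44, 59, 68, 77, 85, 92, 100, 106, 113, 120, 128, 150, 159]

Fragment lengths:
  [0,11): 11 bp
  [11,22): 11 bp
  [22,29): 7 bp
  [29,34): 5 bp
  [34,44): 10 bp
  [44,59): 15 bp
  [59,68): 9 bp
  [68,77): 9 bp
  [77,85): 8 bp
  [85,92): 7 bp
  [92,100): 8 bp
  [100,106): 6 bp
  [106,113): 7 bp
  [113,120): 7 bp
  [120,128): 8 bp
  [128,150): 22 bp
  [150,159): 9 bp
  [159,169): 10 bp

[5,6,7,7,7,7,8,8,8,9,9,9,10,10,11,11,15,22]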